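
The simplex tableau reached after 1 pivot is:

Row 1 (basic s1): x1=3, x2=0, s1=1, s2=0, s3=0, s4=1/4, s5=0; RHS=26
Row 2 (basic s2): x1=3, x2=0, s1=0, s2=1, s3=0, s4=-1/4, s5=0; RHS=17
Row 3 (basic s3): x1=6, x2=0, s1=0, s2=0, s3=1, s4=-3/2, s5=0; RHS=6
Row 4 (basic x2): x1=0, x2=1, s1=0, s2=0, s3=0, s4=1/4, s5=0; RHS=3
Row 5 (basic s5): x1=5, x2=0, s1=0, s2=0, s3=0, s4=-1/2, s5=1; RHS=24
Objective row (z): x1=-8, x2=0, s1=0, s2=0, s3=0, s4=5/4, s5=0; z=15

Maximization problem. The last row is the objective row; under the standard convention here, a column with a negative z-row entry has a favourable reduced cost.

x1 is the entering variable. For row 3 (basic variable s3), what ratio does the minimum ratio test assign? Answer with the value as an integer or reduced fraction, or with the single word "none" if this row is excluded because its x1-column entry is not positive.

Ratio = RHS / (x1 entry) = 6 / 6 = 1.

1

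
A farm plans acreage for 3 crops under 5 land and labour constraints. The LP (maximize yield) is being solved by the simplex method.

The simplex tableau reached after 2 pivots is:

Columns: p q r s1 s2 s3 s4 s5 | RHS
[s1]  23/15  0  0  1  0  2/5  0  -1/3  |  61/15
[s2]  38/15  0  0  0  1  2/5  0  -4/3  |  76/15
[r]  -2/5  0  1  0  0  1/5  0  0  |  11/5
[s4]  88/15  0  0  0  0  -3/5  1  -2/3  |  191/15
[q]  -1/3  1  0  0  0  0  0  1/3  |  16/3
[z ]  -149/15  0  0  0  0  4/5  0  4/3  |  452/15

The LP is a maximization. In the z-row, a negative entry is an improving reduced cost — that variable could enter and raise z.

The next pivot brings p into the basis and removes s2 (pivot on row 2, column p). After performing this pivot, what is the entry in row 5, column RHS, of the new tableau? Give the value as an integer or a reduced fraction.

6

Pivot element is row 2, column p: 38/15.
Normalize row 2: new (row 2, RHS) = (76/15)/(38/15) = 2.
row 5 ← row 5 − (-1/3)·(new row 2): 16/3 − (-1/3)·2 = 6.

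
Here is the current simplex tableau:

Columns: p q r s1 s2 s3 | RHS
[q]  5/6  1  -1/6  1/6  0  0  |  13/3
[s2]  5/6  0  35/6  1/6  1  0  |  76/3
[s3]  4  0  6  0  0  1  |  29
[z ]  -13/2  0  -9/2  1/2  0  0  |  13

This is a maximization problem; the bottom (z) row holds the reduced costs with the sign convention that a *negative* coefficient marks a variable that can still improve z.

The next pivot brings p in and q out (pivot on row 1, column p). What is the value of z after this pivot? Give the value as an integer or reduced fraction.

234/5

Minimum ratio for p: (13/3)/(5/6) = 26/5.
z changes by −(z-row coeff of p)·ratio = −(-13/2)·(26/5) = 169/5.
New z = 13 + (169/5) = 234/5.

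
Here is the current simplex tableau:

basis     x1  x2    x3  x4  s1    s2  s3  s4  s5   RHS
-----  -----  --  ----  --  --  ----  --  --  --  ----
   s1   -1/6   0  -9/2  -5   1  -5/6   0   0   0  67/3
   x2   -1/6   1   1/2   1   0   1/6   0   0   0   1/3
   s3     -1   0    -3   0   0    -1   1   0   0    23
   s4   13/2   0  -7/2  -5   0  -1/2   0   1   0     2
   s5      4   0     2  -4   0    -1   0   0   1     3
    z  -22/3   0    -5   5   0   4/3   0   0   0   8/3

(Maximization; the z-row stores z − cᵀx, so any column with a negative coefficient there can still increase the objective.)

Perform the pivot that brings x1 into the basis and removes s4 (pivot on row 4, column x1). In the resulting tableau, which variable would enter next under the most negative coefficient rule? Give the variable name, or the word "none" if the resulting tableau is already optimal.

Pivot element 13/2. New z-row = old z-row − (-22/3)·(row 4/(13/2)).
Updated z-row coefficients: x1: 0, x2: 0, x3: -349/39, x4: -25/39, s1: 0, s2: 10/13, s3: 0, s4: 44/39, s5: 0.
The most negative is -349/39 in column x3, so x3 would enter next.

x3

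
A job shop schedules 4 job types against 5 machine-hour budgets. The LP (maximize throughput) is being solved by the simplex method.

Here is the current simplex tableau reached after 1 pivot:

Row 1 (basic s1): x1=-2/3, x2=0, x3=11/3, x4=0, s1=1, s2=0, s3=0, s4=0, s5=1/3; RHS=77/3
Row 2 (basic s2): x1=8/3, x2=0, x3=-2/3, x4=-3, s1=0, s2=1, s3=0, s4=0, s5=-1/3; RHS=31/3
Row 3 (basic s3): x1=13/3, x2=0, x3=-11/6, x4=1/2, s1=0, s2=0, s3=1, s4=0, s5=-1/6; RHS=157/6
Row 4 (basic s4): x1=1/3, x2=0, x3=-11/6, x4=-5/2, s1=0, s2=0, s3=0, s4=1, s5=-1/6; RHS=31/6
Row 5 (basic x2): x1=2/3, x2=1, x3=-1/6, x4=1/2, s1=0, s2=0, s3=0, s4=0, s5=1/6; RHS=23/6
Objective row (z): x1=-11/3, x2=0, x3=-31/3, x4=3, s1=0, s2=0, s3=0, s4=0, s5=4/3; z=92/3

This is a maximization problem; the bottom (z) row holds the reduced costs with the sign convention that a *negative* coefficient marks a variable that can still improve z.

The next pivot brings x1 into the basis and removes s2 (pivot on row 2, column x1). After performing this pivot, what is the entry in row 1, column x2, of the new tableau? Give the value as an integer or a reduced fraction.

Pivot element is row 2, column x1: 8/3.
Normalize row 2: new (row 2, x2) = 0/(8/3) = 0.
row 1 ← row 1 − (-2/3)·(new row 2): 0 − (-2/3)·0 = 0.

0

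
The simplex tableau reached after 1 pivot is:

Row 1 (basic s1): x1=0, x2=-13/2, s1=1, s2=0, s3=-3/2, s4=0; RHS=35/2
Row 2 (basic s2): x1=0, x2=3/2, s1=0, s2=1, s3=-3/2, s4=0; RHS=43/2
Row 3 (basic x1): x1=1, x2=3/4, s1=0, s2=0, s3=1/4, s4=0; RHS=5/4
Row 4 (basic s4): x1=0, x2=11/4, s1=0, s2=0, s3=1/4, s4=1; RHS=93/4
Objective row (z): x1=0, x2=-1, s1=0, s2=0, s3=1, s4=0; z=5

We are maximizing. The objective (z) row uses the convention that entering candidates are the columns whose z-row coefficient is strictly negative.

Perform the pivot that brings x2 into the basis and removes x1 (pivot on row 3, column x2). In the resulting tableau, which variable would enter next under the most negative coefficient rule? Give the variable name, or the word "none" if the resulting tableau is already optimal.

none

Pivot element 3/4. New z-row = old z-row − (-1)·(row 3/(3/4)).
Updated z-row coefficients: x1: 4/3, x2: 0, s1: 0, s2: 0, s3: 4/3, s4: 0.
No coefficient is strictly negative; the tableau after this pivot is optimal.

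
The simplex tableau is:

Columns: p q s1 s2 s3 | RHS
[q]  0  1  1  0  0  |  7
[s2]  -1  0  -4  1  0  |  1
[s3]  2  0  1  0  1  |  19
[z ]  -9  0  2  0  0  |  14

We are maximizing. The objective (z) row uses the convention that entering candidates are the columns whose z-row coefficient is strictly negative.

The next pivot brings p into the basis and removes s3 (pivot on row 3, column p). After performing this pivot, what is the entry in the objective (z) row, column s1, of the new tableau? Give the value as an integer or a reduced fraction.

Pivot element is row 3, column p: 2.
Normalize row 3: new (row 3, s1) = 1/2 = 1/2.
z-row ← z-row − (-9)·(new row 3): 2 − (-9)·(1/2) = 13/2.

13/2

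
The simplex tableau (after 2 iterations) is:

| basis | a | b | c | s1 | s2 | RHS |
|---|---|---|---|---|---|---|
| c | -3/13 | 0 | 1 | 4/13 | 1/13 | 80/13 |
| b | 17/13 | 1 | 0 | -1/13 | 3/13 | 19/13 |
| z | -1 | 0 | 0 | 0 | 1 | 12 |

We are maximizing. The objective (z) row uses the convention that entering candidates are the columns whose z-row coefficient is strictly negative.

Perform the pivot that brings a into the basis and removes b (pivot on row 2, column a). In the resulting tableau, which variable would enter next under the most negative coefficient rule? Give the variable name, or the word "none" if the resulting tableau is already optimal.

Pivot element 17/13. New z-row = old z-row − (-1)·(row 2/(17/13)).
Updated z-row coefficients: a: 0, b: 13/17, c: 0, s1: -1/17, s2: 20/17.
The most negative is -1/17 in column s1, so s1 would enter next.

s1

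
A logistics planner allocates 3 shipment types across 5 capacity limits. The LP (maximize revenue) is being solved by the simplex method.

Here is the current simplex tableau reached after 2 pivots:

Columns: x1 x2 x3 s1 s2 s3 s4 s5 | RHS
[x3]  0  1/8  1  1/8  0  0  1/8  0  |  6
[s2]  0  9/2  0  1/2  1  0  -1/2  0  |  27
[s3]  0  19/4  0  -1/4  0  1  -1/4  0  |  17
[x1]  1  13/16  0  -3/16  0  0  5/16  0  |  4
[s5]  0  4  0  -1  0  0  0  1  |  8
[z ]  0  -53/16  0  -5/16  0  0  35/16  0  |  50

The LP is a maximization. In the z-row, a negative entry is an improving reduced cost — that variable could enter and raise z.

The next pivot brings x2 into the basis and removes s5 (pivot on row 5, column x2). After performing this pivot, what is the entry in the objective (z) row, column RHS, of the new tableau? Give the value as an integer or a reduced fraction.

Pivot element is row 5, column x2: 4.
Normalize row 5: new (row 5, RHS) = 8/4 = 2.
z-row ← z-row − (-53/16)·(new row 5): 50 − (-53/16)·2 = 453/8.

453/8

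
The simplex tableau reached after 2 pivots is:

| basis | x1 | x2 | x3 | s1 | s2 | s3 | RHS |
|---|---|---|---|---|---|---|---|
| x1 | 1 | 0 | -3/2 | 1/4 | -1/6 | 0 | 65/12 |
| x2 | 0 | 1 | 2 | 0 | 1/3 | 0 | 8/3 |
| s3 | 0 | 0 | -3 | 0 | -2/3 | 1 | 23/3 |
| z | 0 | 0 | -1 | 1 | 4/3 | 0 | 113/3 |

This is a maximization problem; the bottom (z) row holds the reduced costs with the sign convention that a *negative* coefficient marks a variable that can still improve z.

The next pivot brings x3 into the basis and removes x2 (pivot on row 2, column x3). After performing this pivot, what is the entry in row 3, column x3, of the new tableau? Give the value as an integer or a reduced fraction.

0

Pivot element is row 2, column x3: 2.
Normalize row 2: new (row 2, x3) = 2/2 = 1.
row 3 ← row 3 − (-3)·(new row 2): -3 − (-3)·1 = 0.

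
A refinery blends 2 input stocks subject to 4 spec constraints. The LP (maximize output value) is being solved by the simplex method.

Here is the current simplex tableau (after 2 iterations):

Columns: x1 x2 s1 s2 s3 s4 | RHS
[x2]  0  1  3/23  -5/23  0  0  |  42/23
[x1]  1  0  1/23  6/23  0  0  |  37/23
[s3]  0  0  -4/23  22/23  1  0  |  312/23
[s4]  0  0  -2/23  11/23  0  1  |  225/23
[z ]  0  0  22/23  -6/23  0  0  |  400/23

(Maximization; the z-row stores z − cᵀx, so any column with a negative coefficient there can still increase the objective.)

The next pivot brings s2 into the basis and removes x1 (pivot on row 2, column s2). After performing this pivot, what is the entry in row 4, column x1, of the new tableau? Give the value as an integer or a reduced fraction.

-11/6

Pivot element is row 2, column s2: 6/23.
Normalize row 2: new (row 2, x1) = 1/(6/23) = 23/6.
row 4 ← row 4 − (11/23)·(new row 2): 0 − (11/23)·(23/6) = -11/6.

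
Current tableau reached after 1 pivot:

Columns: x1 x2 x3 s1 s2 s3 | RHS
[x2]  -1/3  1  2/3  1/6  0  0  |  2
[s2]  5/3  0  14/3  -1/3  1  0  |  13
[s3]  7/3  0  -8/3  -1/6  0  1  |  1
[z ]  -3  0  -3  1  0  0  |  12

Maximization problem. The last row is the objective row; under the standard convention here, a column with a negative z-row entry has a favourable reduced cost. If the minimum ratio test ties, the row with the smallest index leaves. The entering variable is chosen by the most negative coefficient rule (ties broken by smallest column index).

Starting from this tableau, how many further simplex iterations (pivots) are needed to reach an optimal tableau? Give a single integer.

pivot: x1 in, s3 out → z = 93/7
pivot: x3 in, s2 out → z = 582/23
No improving column remains; optimal.

2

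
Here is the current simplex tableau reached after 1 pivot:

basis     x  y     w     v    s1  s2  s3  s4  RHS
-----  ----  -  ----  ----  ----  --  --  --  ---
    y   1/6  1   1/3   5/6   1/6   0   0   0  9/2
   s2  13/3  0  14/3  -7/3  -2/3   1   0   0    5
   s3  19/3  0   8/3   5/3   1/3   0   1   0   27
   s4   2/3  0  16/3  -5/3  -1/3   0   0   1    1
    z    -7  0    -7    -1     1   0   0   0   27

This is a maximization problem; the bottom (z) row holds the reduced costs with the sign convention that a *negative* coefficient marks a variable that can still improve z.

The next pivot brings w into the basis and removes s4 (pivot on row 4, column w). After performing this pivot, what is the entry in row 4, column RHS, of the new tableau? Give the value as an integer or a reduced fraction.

Pivot element is row 4, column w: 16/3.
Normalize row 4: new (row 4, RHS) = 1/(16/3) = 3/16.
Row 4 is the pivot row, so the entry is 3/16.

3/16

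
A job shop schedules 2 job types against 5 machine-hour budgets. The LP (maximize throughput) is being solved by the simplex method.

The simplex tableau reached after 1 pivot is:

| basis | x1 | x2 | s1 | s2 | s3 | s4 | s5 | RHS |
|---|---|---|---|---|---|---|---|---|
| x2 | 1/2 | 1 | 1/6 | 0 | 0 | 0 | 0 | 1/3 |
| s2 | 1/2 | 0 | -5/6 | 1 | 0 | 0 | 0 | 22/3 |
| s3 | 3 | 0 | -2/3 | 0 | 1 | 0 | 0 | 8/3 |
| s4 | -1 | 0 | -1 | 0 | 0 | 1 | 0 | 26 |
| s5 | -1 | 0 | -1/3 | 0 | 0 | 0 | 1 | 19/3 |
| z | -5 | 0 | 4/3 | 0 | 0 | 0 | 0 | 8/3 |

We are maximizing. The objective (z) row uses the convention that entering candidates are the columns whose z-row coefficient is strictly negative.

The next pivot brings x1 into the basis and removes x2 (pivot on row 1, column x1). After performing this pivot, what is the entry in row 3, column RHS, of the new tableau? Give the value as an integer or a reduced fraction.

Pivot element is row 1, column x1: 1/2.
Normalize row 1: new (row 1, RHS) = (1/3)/(1/2) = 2/3.
row 3 ← row 3 − 3·(new row 1): 8/3 − 3·(2/3) = 2/3.

2/3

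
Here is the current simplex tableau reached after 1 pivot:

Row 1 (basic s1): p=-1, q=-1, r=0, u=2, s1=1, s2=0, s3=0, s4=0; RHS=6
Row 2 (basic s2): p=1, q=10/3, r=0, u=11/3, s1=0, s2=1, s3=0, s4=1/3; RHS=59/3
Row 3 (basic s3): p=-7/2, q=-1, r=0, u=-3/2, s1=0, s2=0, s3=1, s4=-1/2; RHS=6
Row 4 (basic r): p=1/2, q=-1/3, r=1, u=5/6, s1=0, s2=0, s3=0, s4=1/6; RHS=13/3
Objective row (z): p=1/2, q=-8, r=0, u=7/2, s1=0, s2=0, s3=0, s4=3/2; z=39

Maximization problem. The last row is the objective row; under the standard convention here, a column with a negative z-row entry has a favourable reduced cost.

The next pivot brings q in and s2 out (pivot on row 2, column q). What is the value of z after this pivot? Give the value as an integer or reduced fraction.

Minimum ratio for q: (59/3)/(10/3) = 59/10.
z changes by −(z-row coeff of q)·ratio = −(-8)·(59/10) = 236/5.
New z = 39 + (236/5) = 431/5.

431/5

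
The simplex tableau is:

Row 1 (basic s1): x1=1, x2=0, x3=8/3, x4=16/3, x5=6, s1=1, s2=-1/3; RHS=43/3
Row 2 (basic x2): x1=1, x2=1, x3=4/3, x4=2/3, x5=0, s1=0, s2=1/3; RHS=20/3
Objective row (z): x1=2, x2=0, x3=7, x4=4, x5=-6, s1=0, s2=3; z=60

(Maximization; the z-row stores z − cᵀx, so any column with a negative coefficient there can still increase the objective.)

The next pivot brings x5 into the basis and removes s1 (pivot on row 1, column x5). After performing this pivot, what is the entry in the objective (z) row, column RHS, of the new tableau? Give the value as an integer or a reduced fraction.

Pivot element is row 1, column x5: 6.
Normalize row 1: new (row 1, RHS) = (43/3)/6 = 43/18.
z-row ← z-row − (-6)·(new row 1): 60 − (-6)·(43/18) = 223/3.

223/3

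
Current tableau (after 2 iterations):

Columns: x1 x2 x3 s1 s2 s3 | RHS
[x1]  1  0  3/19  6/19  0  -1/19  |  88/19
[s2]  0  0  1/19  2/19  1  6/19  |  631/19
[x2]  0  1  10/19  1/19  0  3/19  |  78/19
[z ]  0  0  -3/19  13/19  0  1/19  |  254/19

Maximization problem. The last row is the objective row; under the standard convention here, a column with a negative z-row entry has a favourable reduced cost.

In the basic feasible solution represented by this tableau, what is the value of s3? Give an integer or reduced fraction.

0

s3 is nonbasic (not in the basis column), so its value in the current BFS is 0.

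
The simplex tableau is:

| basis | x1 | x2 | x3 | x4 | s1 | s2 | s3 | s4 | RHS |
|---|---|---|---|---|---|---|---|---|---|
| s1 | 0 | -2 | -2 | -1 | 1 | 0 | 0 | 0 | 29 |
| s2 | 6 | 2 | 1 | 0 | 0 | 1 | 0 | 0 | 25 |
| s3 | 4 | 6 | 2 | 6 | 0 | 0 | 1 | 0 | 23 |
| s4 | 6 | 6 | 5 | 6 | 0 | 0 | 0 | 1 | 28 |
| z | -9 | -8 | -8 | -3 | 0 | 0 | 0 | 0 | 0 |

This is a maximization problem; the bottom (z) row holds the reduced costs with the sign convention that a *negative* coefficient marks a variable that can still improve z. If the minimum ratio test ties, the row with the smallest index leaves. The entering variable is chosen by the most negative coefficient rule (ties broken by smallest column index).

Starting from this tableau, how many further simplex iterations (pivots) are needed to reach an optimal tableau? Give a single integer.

pivot: x1 in, s2 out → z = 75/2
pivot: x3 in, s4 out → z = 339/8
pivot: s2 in, x1 out → z = 224/5
No improving column remains; optimal.

3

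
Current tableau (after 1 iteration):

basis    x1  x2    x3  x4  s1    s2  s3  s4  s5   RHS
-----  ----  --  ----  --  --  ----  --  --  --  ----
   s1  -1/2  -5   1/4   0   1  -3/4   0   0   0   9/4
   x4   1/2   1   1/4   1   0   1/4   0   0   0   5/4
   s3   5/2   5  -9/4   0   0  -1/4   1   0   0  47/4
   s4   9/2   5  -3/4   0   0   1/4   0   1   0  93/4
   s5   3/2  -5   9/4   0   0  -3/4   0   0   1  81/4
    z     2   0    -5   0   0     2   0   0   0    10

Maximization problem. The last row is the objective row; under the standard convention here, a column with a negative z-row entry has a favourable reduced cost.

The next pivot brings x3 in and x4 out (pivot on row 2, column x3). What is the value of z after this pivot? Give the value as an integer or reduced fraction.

35

Minimum ratio for x3: (5/4)/(1/4) = 5.
z changes by −(z-row coeff of x3)·ratio = −(-5)·5 = 25.
New z = 10 + 25 = 35.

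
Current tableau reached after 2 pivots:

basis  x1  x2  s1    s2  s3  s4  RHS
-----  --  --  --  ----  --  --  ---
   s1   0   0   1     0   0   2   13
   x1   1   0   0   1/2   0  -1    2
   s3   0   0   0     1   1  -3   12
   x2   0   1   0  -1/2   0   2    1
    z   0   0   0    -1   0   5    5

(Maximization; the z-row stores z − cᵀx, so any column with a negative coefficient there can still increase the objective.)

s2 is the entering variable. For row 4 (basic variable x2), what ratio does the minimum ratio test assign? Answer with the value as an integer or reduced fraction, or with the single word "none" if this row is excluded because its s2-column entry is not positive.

none

The s2 entry in row 4 is -1/2 ≤ 0, so this row gives no ratio.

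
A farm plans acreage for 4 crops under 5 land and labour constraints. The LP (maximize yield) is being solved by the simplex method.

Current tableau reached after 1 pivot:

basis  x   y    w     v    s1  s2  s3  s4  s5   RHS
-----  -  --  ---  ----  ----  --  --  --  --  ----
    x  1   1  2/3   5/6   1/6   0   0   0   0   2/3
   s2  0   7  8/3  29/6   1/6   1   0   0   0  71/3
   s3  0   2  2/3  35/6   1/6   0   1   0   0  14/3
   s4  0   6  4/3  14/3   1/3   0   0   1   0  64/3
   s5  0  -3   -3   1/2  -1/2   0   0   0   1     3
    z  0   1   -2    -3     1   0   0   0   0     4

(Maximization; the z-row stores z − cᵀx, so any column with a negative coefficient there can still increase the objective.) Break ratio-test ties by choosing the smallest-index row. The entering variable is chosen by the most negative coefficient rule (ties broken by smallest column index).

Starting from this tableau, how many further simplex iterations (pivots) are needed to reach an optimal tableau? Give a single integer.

pivot: v in, x out → z = 32/5
No improving column remains; optimal.

1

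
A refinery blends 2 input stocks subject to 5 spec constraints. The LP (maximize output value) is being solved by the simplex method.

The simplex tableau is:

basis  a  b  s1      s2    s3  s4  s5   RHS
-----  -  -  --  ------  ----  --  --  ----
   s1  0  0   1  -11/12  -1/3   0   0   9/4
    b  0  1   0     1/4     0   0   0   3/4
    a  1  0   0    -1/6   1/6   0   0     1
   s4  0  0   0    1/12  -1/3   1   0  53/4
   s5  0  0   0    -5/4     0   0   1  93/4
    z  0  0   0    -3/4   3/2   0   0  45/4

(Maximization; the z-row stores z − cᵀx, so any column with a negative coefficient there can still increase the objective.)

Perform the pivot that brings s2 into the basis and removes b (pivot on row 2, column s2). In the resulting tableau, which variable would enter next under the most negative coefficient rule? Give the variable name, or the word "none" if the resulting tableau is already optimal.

Pivot element 1/4. New z-row = old z-row − (-3/4)·(row 2/(1/4)).
Updated z-row coefficients: a: 0, b: 3, s1: 0, s2: 0, s3: 3/2, s4: 0, s5: 0.
No coefficient is strictly negative; the tableau after this pivot is optimal.

none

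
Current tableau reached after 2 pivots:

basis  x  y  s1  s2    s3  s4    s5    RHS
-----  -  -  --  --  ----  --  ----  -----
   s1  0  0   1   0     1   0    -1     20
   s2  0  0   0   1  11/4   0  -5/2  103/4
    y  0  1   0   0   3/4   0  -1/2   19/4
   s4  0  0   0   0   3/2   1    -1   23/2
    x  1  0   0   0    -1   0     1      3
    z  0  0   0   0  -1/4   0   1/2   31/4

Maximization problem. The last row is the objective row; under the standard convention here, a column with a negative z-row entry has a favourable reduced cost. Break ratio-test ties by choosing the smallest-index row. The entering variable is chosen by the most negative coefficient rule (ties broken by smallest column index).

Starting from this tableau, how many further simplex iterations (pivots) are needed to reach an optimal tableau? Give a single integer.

pivot: s3 in, y out → z = 28/3
No improving column remains; optimal.

1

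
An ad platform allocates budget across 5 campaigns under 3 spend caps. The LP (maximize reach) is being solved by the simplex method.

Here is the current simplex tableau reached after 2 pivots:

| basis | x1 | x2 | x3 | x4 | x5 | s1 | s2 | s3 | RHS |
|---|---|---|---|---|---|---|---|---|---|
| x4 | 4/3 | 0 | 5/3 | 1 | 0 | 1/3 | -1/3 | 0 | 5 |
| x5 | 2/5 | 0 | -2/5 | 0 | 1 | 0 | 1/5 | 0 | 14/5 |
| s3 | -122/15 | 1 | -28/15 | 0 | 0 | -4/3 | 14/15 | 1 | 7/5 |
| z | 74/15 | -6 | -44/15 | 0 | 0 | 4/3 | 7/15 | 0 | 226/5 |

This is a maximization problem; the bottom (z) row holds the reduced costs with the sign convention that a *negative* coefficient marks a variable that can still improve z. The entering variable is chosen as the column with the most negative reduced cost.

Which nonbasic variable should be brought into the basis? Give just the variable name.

x2

Objective-row coefficients: x1: 74/15, x2: -6, x3: -44/15, x4: 0, x5: 0, s1: 4/3, s2: 7/15, s3: 0.
The most negative is -6 in column x2, so x2 enters.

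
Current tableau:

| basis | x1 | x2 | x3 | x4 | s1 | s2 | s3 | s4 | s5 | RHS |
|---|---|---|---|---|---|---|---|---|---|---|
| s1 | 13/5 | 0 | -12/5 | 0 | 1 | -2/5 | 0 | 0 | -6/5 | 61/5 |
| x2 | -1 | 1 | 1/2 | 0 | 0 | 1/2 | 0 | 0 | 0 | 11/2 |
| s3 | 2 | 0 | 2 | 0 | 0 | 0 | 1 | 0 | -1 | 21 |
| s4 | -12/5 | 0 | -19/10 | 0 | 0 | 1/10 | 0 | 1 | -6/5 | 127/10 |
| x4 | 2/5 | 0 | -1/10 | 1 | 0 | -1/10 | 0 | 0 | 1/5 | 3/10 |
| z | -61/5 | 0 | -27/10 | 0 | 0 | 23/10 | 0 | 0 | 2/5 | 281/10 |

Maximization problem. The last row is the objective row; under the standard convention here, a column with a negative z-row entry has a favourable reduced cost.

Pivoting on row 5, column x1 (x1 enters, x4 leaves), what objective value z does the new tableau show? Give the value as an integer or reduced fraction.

149/4

Minimum ratio for x1: (3/10)/(2/5) = 3/4.
z changes by −(z-row coeff of x1)·ratio = −(-61/5)·(3/4) = 183/20.
New z = 281/10 + (183/20) = 149/4.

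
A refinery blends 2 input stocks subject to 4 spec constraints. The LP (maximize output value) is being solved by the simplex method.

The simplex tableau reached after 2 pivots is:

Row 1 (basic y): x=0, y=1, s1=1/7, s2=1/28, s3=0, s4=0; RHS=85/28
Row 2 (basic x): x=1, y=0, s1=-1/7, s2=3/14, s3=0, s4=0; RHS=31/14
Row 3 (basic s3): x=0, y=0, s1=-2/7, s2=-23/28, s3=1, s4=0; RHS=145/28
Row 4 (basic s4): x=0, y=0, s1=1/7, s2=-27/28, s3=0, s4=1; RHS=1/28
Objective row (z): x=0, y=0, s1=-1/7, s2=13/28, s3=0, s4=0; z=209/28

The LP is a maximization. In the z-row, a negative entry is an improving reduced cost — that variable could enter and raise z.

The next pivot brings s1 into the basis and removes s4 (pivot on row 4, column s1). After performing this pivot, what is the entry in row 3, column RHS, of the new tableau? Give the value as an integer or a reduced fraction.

Pivot element is row 4, column s1: 1/7.
Normalize row 4: new (row 4, RHS) = (1/28)/(1/7) = 1/4.
row 3 ← row 3 − (-2/7)·(new row 4): 145/28 − (-2/7)·(1/4) = 21/4.

21/4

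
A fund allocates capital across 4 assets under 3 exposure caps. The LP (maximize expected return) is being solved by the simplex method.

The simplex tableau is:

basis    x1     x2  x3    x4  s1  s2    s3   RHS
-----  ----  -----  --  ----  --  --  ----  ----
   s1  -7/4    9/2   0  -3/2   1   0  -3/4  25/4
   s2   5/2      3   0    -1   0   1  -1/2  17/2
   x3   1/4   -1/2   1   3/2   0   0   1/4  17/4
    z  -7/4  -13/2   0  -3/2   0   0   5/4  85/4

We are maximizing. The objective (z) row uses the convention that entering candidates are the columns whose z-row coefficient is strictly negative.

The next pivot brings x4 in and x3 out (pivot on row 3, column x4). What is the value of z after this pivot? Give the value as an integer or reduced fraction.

51/2

Minimum ratio for x4: (17/4)/(3/2) = 17/6.
z changes by −(z-row coeff of x4)·ratio = −(-3/2)·(17/6) = 17/4.
New z = 85/4 + (17/4) = 51/2.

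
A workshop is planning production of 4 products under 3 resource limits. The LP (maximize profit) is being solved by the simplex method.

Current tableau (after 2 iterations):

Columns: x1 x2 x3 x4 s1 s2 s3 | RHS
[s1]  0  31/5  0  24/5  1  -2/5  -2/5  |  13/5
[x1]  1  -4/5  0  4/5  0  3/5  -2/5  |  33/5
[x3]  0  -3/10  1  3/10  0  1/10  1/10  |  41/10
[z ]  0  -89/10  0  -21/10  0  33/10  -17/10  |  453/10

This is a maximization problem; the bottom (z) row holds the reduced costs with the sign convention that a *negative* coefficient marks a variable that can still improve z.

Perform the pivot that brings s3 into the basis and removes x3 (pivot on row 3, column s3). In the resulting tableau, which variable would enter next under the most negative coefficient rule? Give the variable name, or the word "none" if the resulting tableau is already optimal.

Pivot element 1/10. New z-row = old z-row − (-17/10)·(row 3/(1/10)).
Updated z-row coefficients: x1: 0, x2: -14, x3: 17, x4: 3, s1: 0, s2: 5, s3: 0.
The most negative is -14 in column x2, so x2 would enter next.

x2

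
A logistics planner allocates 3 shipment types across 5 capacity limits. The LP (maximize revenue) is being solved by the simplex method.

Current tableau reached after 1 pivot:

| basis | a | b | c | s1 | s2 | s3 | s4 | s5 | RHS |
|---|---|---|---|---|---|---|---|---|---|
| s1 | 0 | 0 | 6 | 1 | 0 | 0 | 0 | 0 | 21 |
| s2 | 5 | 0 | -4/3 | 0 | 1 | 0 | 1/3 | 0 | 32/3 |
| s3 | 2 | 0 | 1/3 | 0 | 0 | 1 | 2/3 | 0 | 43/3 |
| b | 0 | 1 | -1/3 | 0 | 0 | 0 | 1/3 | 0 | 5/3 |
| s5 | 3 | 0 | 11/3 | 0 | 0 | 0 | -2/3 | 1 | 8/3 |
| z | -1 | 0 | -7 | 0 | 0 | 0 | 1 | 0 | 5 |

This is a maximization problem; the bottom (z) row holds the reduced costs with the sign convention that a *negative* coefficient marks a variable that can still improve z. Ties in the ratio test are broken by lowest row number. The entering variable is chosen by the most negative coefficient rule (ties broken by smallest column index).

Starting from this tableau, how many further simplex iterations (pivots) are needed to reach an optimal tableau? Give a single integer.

pivot: c in, s5 out → z = 111/11
pivot: s4 in, b out → z = 12
No improving column remains; optimal.

2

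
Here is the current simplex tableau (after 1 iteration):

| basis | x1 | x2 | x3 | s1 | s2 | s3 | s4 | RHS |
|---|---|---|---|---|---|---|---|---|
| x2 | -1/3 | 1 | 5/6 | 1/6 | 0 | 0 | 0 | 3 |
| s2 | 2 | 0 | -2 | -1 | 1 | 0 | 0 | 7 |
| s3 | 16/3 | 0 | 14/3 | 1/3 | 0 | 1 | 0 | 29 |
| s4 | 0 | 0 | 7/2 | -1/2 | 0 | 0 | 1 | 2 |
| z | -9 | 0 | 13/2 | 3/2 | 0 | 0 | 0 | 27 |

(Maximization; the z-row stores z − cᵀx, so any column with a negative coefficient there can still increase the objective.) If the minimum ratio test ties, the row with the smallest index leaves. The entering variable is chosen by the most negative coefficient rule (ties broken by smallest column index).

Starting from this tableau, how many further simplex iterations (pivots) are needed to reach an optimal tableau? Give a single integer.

pivot: x1 in, s2 out → z = 117/2
pivot: s1 in, s3 out → z = 413/6
No improving column remains; optimal.

2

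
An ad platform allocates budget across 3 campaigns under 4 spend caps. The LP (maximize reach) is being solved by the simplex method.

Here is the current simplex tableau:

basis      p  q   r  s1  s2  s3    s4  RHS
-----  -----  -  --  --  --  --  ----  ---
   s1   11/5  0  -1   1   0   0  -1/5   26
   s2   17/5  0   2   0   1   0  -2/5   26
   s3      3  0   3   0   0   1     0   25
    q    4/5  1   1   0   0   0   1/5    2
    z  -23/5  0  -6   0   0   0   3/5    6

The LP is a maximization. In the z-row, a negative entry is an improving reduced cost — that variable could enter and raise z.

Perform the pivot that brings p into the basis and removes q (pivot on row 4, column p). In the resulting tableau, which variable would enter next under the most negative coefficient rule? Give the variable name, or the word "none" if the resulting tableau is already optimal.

Pivot element 4/5. New z-row = old z-row − (-23/5)·(row 4/(4/5)).
Updated z-row coefficients: p: 0, q: 23/4, r: -1/4, s1: 0, s2: 0, s3: 0, s4: 7/4.
The most negative is -1/4 in column r, so r would enter next.

r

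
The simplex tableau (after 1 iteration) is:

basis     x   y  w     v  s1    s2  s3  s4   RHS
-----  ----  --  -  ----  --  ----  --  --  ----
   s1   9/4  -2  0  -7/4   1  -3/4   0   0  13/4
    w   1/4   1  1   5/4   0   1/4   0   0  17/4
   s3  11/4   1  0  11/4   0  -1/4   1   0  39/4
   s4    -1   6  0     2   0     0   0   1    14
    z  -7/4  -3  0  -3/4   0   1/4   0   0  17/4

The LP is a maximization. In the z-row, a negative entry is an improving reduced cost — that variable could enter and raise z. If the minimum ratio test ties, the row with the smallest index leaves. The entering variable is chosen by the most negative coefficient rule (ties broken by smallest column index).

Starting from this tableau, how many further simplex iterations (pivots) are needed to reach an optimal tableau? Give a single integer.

pivot: y in, s4 out → z = 45/4
pivot: x in, s3 out → z = 594/35
No improving column remains; optimal.

2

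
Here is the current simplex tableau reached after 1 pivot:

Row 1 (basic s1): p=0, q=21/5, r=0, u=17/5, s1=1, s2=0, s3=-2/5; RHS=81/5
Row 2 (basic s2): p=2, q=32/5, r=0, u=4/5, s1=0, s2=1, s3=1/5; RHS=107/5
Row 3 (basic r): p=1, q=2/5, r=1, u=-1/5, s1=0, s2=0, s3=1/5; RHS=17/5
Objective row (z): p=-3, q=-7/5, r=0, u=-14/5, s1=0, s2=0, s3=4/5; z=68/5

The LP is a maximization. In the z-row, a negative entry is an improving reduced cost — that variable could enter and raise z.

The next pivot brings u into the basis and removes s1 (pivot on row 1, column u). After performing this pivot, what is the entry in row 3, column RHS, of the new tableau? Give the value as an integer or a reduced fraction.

Pivot element is row 1, column u: 17/5.
Normalize row 1: new (row 1, RHS) = (81/5)/(17/5) = 81/17.
row 3 ← row 3 − (-1/5)·(new row 1): 17/5 − (-1/5)·(81/17) = 74/17.

74/17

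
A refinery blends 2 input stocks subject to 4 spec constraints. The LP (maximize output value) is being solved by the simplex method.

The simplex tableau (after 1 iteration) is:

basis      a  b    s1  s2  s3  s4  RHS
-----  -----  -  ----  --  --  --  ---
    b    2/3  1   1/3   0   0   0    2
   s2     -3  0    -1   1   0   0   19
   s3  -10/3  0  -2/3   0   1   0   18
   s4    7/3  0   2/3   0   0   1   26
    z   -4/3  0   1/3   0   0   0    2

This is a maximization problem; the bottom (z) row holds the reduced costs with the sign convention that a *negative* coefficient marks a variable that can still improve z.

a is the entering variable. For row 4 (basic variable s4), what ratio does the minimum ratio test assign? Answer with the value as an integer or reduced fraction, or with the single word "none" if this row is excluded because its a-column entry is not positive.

78/7

Ratio = RHS / (a entry) = 26 / (7/3) = 78/7.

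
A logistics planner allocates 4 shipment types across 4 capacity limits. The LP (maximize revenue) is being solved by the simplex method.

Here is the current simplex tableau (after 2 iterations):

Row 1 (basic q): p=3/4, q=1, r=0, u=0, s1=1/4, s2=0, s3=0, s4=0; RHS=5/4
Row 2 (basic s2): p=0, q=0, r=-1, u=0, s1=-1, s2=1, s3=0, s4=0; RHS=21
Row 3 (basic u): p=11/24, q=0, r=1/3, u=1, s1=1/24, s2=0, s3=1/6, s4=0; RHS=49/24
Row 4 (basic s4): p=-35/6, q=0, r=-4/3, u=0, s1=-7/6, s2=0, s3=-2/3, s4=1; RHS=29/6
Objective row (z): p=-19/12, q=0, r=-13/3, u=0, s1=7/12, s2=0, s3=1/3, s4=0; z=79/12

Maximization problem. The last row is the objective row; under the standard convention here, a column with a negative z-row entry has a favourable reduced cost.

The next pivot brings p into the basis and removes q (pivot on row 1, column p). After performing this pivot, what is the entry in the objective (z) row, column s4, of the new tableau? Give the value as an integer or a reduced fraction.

Pivot element is row 1, column p: 3/4.
Normalize row 1: new (row 1, s4) = 0/(3/4) = 0.
z-row ← z-row − (-19/12)·(new row 1): 0 − (-19/12)·0 = 0.

0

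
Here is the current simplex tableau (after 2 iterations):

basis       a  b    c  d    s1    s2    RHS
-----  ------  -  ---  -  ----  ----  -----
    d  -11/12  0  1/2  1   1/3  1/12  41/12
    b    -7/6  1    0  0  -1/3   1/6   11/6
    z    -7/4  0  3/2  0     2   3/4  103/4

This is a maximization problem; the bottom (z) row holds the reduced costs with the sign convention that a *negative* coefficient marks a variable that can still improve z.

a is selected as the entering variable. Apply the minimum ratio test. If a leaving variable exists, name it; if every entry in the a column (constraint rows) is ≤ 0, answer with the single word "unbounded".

unbounded

a-column entries: row 1: -11/12, row 2: -7/6. All ≤ 0, so a can increase without bound; the LP is unbounded in this direction.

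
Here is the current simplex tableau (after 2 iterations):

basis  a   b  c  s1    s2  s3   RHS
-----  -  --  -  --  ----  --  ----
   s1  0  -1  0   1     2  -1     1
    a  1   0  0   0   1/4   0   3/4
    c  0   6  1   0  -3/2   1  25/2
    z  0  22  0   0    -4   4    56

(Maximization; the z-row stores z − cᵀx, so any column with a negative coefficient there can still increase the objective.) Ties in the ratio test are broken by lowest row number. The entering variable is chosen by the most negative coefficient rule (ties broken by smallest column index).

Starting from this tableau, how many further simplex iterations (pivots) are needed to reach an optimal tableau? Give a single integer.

1

pivot: s2 in, s1 out → z = 58
No improving column remains; optimal.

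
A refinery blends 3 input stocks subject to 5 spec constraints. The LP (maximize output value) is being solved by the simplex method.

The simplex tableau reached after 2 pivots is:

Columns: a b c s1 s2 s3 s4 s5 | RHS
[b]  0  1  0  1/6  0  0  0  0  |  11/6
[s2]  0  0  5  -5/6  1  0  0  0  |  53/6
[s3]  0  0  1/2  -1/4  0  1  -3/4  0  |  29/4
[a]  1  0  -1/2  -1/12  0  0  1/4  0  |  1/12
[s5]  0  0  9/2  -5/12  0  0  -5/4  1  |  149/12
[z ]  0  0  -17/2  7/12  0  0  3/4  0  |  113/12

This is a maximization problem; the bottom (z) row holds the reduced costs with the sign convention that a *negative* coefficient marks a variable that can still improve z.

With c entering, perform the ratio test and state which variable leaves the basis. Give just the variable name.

s2

Ratios: row 1 (b): entry 0 ≤ 0, skip; row 2 (s2): (53/6)/5 = 53/30; row 3 (s3): (29/4)/(1/2) = 29/2; row 4 (a): entry -1/2 ≤ 0, skip; row 5 (s5): (149/12)/(9/2) = 149/54.
Minimum ratio 53/30 is in the s2 row, so s2 leaves.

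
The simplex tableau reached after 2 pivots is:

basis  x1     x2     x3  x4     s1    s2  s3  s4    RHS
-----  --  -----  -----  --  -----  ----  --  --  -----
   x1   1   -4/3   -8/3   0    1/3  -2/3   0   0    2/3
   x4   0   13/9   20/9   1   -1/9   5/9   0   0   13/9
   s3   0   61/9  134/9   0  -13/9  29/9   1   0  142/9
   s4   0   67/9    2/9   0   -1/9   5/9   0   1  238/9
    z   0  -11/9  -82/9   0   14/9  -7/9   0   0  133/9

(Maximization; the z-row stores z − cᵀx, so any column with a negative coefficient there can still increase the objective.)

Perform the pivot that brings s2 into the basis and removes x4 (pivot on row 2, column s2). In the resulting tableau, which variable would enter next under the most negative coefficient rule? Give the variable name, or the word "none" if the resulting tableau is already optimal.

x3

Pivot element 5/9. New z-row = old z-row − (-7/9)·(row 2/(5/9)).
Updated z-row coefficients: x1: 0, x2: 4/5, x3: -6, x4: 7/5, s1: 7/5, s2: 0, s3: 0, s4: 0.
The most negative is -6 in column x3, so x3 would enter next.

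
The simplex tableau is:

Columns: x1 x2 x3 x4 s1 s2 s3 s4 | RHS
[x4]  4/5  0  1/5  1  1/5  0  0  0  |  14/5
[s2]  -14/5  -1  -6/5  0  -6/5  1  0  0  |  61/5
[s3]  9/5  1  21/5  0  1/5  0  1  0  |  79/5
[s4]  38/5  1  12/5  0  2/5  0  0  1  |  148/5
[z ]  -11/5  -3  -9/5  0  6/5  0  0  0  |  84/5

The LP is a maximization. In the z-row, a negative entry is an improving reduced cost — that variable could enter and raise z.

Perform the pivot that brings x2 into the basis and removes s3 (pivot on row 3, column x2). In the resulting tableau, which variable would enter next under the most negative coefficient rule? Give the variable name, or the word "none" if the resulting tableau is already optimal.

Pivot element 1. New z-row = old z-row − (-3)·(row 3/1).
Updated z-row coefficients: x1: 16/5, x2: 0, x3: 54/5, x4: 0, s1: 9/5, s2: 0, s3: 3, s4: 0.
No coefficient is strictly negative; the tableau after this pivot is optimal.

none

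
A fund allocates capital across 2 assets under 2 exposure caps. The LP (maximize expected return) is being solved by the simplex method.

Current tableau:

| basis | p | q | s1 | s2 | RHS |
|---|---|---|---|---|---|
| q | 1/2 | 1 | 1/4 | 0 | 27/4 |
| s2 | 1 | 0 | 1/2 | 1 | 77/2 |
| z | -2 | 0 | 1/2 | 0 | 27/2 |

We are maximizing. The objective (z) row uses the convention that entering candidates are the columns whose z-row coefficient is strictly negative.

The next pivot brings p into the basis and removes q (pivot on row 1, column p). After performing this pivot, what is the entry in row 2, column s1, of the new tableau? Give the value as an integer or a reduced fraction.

Pivot element is row 1, column p: 1/2.
Normalize row 1: new (row 1, s1) = (1/4)/(1/2) = 1/2.
row 2 ← row 2 − 1·(new row 1): 1/2 − 1·(1/2) = 0.

0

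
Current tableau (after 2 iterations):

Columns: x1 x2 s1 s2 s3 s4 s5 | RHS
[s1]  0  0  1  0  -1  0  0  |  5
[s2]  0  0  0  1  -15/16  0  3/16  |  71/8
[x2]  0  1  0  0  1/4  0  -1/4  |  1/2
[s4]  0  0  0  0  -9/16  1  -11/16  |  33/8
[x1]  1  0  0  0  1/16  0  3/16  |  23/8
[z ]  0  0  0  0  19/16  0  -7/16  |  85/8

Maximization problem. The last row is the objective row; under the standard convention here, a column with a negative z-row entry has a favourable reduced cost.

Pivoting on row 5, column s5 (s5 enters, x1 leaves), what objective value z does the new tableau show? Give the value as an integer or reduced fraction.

52/3

Minimum ratio for s5: (23/8)/(3/16) = 46/3.
z changes by −(z-row coeff of s5)·ratio = −(-7/16)·(46/3) = 161/24.
New z = 85/8 + (161/24) = 52/3.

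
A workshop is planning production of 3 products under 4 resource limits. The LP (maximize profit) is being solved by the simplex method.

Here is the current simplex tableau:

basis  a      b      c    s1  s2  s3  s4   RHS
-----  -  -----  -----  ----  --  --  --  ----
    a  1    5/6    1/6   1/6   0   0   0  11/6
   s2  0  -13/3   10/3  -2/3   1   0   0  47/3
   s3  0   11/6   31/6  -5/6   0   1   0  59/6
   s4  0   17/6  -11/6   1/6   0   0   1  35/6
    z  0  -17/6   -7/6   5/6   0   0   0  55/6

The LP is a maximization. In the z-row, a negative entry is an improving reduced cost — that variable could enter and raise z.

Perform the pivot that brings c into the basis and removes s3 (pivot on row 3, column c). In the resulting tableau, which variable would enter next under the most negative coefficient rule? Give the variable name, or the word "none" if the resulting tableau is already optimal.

Pivot element 31/6. New z-row = old z-row − (-7/6)·(row 3/(31/6)).
Updated z-row coefficients: a: 0, b: -75/31, c: 0, s1: 20/31, s2: 0, s3: 7/31, s4: 0.
The most negative is -75/31 in column b, so b would enter next.

b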